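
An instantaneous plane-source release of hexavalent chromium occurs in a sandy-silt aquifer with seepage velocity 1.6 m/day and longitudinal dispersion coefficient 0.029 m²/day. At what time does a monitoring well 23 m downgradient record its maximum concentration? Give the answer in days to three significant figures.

For the 1D instantaneous-source solution, setting ∂C/∂t = 0 at fixed x gives v²t² + 2Dt − x² = 0, so t = (√(D² + v²x²) − D)/v².
√(D² + v²x²) = √(0.029² + 1.6² × 23²) = 36.80; v² = 2.56.
t = (36.80 − 0.029)/2.56 = 14.4 days (vs. the pure-advection estimate x/v = 14.4 d).

14.4 days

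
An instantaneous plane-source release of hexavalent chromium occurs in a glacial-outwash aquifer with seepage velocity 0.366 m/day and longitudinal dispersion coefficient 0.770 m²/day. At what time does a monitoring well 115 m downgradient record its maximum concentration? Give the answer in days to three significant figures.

309 days

For the 1D instantaneous-source solution, setting ∂C/∂t = 0 at fixed x gives v²t² + 2Dt − x² = 0, so t = (√(D² + v²x²) − D)/v².
√(D² + v²x²) = √(0.770² + 0.366² × 115²) = 42.10; v² = 0.133956.
t = (42.10 − 0.770)/0.133956 = 309 days (vs. the pure-advection estimate x/v = 314 d).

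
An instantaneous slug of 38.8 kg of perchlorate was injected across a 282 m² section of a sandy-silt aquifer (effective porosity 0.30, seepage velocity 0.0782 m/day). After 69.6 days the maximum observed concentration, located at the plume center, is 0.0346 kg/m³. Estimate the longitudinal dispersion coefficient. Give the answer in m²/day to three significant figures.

0.201 m²/day

At the plume center C_max = M/(n_e·A·√(4πDt)), so D = M²/(4πt·(n_e·A·C_max)²).
n_e·A·C_max = 0.30 × 282 × 0.0346 = 2.927 kg/m.
D = 38.8²/(4π × 69.6 × 2.927²) = 0.201 m²/day.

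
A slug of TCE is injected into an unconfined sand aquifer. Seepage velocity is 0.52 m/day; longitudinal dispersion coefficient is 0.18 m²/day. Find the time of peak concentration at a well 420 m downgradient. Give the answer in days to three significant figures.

807 days

For the 1D instantaneous-source solution, setting ∂C/∂t = 0 at fixed x gives v²t² + 2Dt − x² = 0, so t = (√(D² + v²x²) − D)/v².
√(D² + v²x²) = √(0.18² + 0.52² × 420²) = 218.4; v² = 0.2704.
t = (218.4 − 0.18)/0.2704 = 807 days (vs. the pure-advection estimate x/v = 808 d).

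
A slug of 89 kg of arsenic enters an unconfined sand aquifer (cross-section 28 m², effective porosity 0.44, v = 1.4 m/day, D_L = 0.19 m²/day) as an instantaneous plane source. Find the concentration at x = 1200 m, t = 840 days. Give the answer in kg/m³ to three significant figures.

For an instantaneous plane source, C(x,t) = M/(n_e·A·√(4πDt)) · exp(−(x−vt)²/(4Dt)), with n_e·A the pore (flow) area.
Plume center vt = 1.4 × 840 = 1176 m, so the well at 1200 m is 24 m downgradient of the peak.
√(4πDt) = 44.78 m, giving peak height M/(n_e·A·√(4πDt)) = 89/(0.44 × 28 × 44.78) = 0.1613 kg/m³.
(x−vt)²/(4Dt) = (24)²/(4 × 0.19 × 840) = 0.9023; exp(−0.9023) = 0.4056.
C = 0.1613 × 0.4056 = 0.0654 kg/m³.

0.0654 kg/m³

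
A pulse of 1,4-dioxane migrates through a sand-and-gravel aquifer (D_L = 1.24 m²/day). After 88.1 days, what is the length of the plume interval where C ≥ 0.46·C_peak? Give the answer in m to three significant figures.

36.8 m

The plume is Gaussian with σ = √(2Dt) = √(2 × 1.24 × 88.1) = 14.78 m.
C/C_peak = exp(−Δx²/(2σ²)) = 0.46 ⇒ Δx = σ·√(−2 ln 0.46) = 14.78 × 1.246 = 18.42 m.
Width = 2Δx = 36.8 m.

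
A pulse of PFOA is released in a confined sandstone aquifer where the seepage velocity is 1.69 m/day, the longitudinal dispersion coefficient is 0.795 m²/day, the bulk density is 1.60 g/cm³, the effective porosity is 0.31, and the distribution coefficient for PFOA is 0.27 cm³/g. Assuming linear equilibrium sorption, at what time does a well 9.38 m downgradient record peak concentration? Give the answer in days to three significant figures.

Retardation factor R = 1 + ρ_b·K_d/n = 1 + 1.60 × 0.27/0.31 = 2.394.
Sorption retards both mechanisms: v_R = v/R = 0.7059 m/day, D_R = D/R = 0.3321 m²/day.
Peak time from v_R²t² + 2D_R t − x² = 0: t = (√(D_R² + v_R²x²) − D_R)/v_R².
√(D_R² + v_R²x²) = √(0.3321² + 0.7059² × 9.38²) = 6.630; v_R² = 0.4983.
t = (6.630 − 0.3321)/0.4983 = 12.6 days.

12.6 days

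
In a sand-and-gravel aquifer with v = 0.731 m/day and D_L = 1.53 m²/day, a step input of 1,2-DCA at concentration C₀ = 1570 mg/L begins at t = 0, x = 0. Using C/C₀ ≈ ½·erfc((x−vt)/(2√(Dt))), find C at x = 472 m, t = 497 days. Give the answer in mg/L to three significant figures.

4.17 mg/L

For a continuous step input, C/C₀ ≈ ½·erfc((x−vt)/(2√(Dt))).
vt = 0.731 × 497 = 363.307 m and 2√(Dt) = 2√(1.53 × 497) = 55.15 m.
Argument (x−vt)/(2√(Dt)) = (472 − 363.307)/55.15 = 1.971; ½·erfc(1.971) = 0.002657.
C = 1570 × 0.002657 = 4.17 mg/L.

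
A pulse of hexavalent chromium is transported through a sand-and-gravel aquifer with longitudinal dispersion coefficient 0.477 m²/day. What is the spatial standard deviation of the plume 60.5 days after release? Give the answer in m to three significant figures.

7.60 m

Dispersive spreading gives a Gaussian with σ² = 2Dt; advection only shifts the center.
σ = √(2 × 0.477 × 60.5) = 7.60 m.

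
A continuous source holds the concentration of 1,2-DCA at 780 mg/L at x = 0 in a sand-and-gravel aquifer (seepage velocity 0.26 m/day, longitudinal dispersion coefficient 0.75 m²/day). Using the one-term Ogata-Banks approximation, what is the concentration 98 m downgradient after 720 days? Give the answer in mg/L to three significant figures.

For a continuous step input, C/C₀ ≈ ½·erfc((x−vt)/(2√(Dt))).
vt = 0.26 × 720 = 187.2 m and 2√(Dt) = 2√(0.75 × 720) = 46.48 m.
Argument (x−vt)/(2√(Dt)) = (98 − 187.2)/46.48 = -1.919; ½·erfc(-1.919) = 0.9967.
C = 780 × 0.9967 = 777 mg/L.

777 mg/L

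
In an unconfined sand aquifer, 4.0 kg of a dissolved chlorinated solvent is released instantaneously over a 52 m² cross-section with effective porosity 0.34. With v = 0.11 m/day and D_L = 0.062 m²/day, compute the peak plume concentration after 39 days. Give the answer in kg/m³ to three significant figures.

The peak of an instantaneous 1D plume sits at x = vt; there the Gaussian factor is 1 and C_max = M/(n_e·A·√(4πDt)), where n_e·A is the pore area the mass is dissolved in.
√(4πDt) = √(4π × 0.062 × 39) = 5.512 m, so C_max = 4.0/(0.34 × 52 × 5.512) = 0.0410 kg/m³.

0.0410 kg/m³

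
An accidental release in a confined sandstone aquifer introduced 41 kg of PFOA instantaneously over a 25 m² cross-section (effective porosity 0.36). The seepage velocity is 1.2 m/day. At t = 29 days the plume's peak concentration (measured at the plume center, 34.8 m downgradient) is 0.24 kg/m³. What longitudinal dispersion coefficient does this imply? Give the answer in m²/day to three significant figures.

0.989 m²/day

At the plume center C_max = M/(n_e·A·√(4πDt)), so D = M²/(4πt·(n_e·A·C_max)²).
n_e·A·C_max = 0.36 × 25 × 0.24 = 2.160 kg/m.
D = 41²/(4π × 29 × 2.160²) = 0.989 m²/day.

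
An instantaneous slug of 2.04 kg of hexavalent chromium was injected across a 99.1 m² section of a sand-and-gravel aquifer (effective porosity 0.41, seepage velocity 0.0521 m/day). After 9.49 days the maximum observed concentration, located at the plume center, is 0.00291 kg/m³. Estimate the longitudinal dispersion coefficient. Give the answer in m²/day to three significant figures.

At the plume center C_max = M/(n_e·A·√(4πDt)), so D = M²/(4πt·(n_e·A·C_max)²).
n_e·A·C_max = 0.41 × 99.1 × 0.00291 = 0.1182 kg/m.
D = 2.04²/(4π × 9.49 × 0.1182²) = 2.50 m²/day.

2.50 m²/day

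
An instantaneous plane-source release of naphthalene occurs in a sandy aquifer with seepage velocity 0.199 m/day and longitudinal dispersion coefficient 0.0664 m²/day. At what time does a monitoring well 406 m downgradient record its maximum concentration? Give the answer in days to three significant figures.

2040 days

For the 1D instantaneous-source solution, setting ∂C/∂t = 0 at fixed x gives v²t² + 2Dt − x² = 0, so t = (√(D² + v²x²) − D)/v².
√(D² + v²x²) = √(0.0664² + 0.199² × 406²) = 80.79; v² = 0.039601.
t = (80.79 − 0.0664)/0.039601 = 2040 days (vs. the pure-advection estimate x/v = 2040 d).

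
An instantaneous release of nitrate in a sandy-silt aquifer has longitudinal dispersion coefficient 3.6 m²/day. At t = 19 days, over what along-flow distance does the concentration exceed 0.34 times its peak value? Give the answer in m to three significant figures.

34.4 m

The plume is Gaussian with σ = √(2Dt) = √(2 × 3.6 × 19) = 11.70 m.
C/C_peak = exp(−Δx²/(2σ²)) = 0.34 ⇒ Δx = σ·√(−2 ln 0.34) = 11.70 × 1.469 = 17.19 m.
Width = 2Δx = 34.4 m.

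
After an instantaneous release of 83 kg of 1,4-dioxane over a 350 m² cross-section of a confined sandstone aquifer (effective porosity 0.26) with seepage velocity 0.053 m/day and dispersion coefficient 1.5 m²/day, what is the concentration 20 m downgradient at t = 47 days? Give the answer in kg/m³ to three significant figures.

For an instantaneous plane source, C(x,t) = M/(n_e·A·√(4πDt)) · exp(−(x−vt)²/(4Dt)), with n_e·A the pore (flow) area.
Plume center vt = 0.053 × 47 = 2.491 m, so the well at 20 m is 17.509 m downgradient of the peak.
√(4πDt) = 29.76 m, giving peak height M/(n_e·A·√(4πDt)) = 83/(0.26 × 350 × 29.76) = 0.03065 kg/m³.
(x−vt)²/(4Dt) = (17.509)²/(4 × 1.5 × 47) = 1.087; exp(−1.087) = 0.3372.
C = 0.03065 × 0.3372 = 0.0103 kg/m³.

0.0103 kg/m³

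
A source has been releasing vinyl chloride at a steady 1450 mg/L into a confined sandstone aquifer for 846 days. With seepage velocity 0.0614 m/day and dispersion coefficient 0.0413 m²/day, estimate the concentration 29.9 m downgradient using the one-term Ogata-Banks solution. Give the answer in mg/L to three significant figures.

For a continuous step input, C/C₀ ≈ ½·erfc((x−vt)/(2√(Dt))).
vt = 0.0614 × 846 = 51.9444 m and 2√(Dt) = 2√(0.0413 × 846) = 11.82 m.
Argument (x−vt)/(2√(Dt)) = (29.9 − 51.9444)/11.82 = -1.865; ½·erfc(-1.865) = 0.9958.
C = 1450 × 0.9958 = 1440 mg/L.

1440 mg/L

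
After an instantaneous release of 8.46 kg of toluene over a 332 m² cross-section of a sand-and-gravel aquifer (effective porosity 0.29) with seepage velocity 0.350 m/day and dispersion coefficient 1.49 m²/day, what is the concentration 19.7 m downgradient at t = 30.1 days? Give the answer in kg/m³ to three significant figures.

For an instantaneous plane source, C(x,t) = M/(n_e·A·√(4πDt)) · exp(−(x−vt)²/(4Dt)), with n_e·A the pore (flow) area.
Plume center vt = 0.350 × 30.1 = 10.535 m, so the well at 19.7 m is 9.165 m downgradient of the peak.
√(4πDt) = 23.74 m, giving peak height M/(n_e·A·√(4πDt)) = 8.46/(0.29 × 332 × 23.74) = 0.003701 kg/m³.
(x−vt)²/(4Dt) = (9.165)²/(4 × 1.49 × 30.1) = 0.4682; exp(−0.4682) = 0.6261.
C = 0.003701 × 0.6261 = 0.00232 kg/m³.

0.00232 kg/m³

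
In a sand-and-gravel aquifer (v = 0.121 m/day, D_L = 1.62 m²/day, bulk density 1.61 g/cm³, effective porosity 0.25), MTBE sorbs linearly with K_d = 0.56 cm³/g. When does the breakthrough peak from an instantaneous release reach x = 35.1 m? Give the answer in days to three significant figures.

920 days

Retardation factor R = 1 + ρ_b·K_d/n = 1 + 1.61 × 0.56/0.25 = 4.606.
Sorption retards both mechanisms: v_R = v/R = 0.02627 m/day, D_R = D/R = 0.3517 m²/day.
Peak time from v_R²t² + 2D_R t − x² = 0: t = (√(D_R² + v_R²x²) − D_R)/v_R².
√(D_R² + v_R²x²) = √(0.3517² + 0.02627² × 35.1²) = 0.9869; v_R² = 0.0006901.
t = (0.9869 − 0.3517)/0.0006901 = 920 days.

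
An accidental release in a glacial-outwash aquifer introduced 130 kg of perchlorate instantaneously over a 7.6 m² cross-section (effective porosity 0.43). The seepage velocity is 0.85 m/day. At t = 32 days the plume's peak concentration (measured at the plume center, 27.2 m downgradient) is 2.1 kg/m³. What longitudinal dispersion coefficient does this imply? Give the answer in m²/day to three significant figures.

At the plume center C_max = M/(n_e·A·√(4πDt)), so D = M²/(4πt·(n_e·A·C_max)²).
n_e·A·C_max = 0.43 × 7.6 × 2.1 = 6.863 kg/m.
D = 130²/(4π × 32 × 6.863²) = 0.892 m²/day.

0.892 m²/day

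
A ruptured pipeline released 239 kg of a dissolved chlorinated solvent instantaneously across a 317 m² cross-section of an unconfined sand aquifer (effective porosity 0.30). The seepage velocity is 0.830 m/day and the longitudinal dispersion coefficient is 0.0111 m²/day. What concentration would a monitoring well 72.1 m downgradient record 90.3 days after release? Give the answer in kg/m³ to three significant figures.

0.0935 kg/m³

For an instantaneous plane source, C(x,t) = M/(n_e·A·√(4πDt)) · exp(−(x−vt)²/(4Dt)), with n_e·A the pore (flow) area.
Plume center vt = 0.830 × 90.3 = 74.949 m, so the well at 72.1 m is 2.849 m upgradient of the peak.
√(4πDt) = 3.549 m, giving peak height M/(n_e·A·√(4πDt)) = 239/(0.30 × 317 × 3.549) = 0.7081 kg/m³.
(x−vt)²/(4Dt) = (-2.849)²/(4 × 0.0111 × 90.3) = 2.024; exp(−2.024) = 0.1321.
C = 0.7081 × 0.1321 = 0.0935 kg/m³.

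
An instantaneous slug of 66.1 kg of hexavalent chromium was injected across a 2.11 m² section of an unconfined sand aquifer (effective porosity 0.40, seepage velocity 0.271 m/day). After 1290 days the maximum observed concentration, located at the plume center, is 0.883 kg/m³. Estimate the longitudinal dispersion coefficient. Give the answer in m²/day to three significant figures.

At the plume center C_max = M/(n_e·A·√(4πDt)), so D = M²/(4πt·(n_e·A·C_max)²).
n_e·A·C_max = 0.40 × 2.11 × 0.883 = 0.7453 kg/m.
D = 66.1²/(4π × 1290 × 0.7453²) = 0.485 m²/day.

0.485 m²/day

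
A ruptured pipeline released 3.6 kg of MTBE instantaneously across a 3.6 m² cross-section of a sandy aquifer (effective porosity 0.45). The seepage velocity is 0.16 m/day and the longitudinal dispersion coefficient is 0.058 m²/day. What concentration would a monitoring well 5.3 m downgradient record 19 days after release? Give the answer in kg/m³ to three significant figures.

For an instantaneous plane source, C(x,t) = M/(n_e·A·√(4πDt)) · exp(−(x−vt)²/(4Dt)), with n_e·A the pore (flow) area.
Plume center vt = 0.16 × 19 = 3.04 m, so the well at 5.3 m is 2.26 m downgradient of the peak.
√(4πDt) = 3.721 m, giving peak height M/(n_e·A·√(4πDt)) = 3.6/(0.45 × 3.6 × 3.721) = 0.5972 kg/m³.
(x−vt)²/(4Dt) = (2.26)²/(4 × 0.058 × 19) = 1.159; exp(−1.159) = 0.3138.
C = 0.5972 × 0.3138 = 0.187 kg/m³.

0.187 kg/m³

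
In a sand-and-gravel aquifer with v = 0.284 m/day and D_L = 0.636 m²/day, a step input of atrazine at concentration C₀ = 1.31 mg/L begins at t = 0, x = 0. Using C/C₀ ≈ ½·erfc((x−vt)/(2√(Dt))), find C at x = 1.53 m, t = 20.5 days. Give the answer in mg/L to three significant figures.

For a continuous step input, C/C₀ ≈ ½·erfc((x−vt)/(2√(Dt))).
vt = 0.284 × 20.5 = 5.822 m and 2√(Dt) = 2√(0.636 × 20.5) = 7.222 m.
Argument (x−vt)/(2√(Dt)) = (1.53 − 5.822)/7.222 = -0.5943; ½·erfc(-0.5943) = 0.7997.
C = 1.31 × 0.7997 = 1.05 mg/L.

1.05 mg/L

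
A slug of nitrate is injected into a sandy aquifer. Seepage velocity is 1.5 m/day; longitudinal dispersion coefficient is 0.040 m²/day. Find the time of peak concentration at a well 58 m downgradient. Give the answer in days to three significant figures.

38.6 days

For the 1D instantaneous-source solution, setting ∂C/∂t = 0 at fixed x gives v²t² + 2Dt − x² = 0, so t = (√(D² + v²x²) − D)/v².
√(D² + v²x²) = √(0.040² + 1.5² × 58²) = 87.00; v² = 2.25.
t = (87.00 − 0.040)/2.25 = 38.6 days (vs. the pure-advection estimate x/v = 38.7 d).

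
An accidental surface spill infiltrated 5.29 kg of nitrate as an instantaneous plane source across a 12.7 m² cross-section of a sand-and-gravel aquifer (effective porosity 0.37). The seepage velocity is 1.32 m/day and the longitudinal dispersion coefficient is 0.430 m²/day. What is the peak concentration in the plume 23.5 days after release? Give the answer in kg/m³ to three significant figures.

0.0999 kg/m³

The peak of an instantaneous 1D plume sits at x = vt; there the Gaussian factor is 1 and C_max = M/(n_e·A·√(4πDt)), where n_e·A is the pore area the mass is dissolved in.
√(4πDt) = √(4π × 0.430 × 23.5) = 11.27 m, so C_max = 5.29/(0.37 × 12.7 × 11.27) = 0.0999 kg/m³.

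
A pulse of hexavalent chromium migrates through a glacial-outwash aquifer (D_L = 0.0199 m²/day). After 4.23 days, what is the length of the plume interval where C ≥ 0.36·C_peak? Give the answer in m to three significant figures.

1.17 m

The plume is Gaussian with σ = √(2Dt) = √(2 × 0.0199 × 4.23) = 0.4103 m.
C/C_peak = exp(−Δx²/(2σ²)) = 0.36 ⇒ Δx = σ·√(−2 ln 0.36) = 0.4103 × 1.429 = 0.5863 m.
Width = 2Δx = 1.17 m.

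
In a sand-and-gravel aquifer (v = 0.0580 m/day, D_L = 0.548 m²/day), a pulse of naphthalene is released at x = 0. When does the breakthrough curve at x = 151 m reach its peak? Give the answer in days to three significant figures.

2450 days

For the 1D instantaneous-source solution, setting ∂C/∂t = 0 at fixed x gives v²t² + 2Dt − x² = 0, so t = (√(D² + v²x²) − D)/v².
√(D² + v²x²) = √(0.548² + 0.0580² × 151²) = 8.775; v² = 0.003364.
t = (8.775 − 0.548)/0.003364 = 2450 days (vs. the pure-advection estimate x/v = 2600 d).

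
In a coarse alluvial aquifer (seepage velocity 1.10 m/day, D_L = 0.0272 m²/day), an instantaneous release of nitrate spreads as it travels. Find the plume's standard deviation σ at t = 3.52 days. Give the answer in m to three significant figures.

Dispersive spreading gives a Gaussian with σ² = 2Dt; advection only shifts the center.
σ = √(2 × 0.0272 × 3.52) = 0.438 m.

0.438 m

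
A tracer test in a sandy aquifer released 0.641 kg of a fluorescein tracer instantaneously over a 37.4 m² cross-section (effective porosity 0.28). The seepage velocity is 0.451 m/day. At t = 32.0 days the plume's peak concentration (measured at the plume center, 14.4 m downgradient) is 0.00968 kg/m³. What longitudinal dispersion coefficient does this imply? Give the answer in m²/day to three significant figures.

At the plume center C_max = M/(n_e·A·√(4πDt)), so D = M²/(4πt·(n_e·A·C_max)²).
n_e·A·C_max = 0.28 × 37.4 × 0.00968 = 0.1014 kg/m.
D = 0.641²/(4π × 32.0 × 0.1014²) = 0.0994 m²/day.

0.0994 m²/day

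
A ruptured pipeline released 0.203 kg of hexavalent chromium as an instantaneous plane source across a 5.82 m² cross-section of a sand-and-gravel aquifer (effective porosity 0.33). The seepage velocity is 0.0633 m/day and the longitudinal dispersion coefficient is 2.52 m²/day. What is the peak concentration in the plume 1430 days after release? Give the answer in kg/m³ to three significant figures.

0.000497 kg/m³

The peak of an instantaneous 1D plume sits at x = vt; there the Gaussian factor is 1 and C_max = M/(n_e·A·√(4πDt)), where n_e·A is the pore area the mass is dissolved in.
√(4πDt) = √(4π × 2.52 × 1430) = 212.8 m, so C_max = 0.203/(0.33 × 5.82 × 212.8) = 0.000497 kg/m³.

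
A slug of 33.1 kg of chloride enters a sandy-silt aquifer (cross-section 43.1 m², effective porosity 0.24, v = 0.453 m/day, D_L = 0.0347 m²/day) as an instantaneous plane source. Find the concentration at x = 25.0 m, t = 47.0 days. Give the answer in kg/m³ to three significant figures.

0.0858 kg/m³

For an instantaneous plane source, C(x,t) = M/(n_e·A·√(4πDt)) · exp(−(x−vt)²/(4Dt)), with n_e·A the pore (flow) area.
Plume center vt = 0.453 × 47.0 = 21.291 m, so the well at 25.0 m is 3.709 m downgradient of the peak.
√(4πDt) = 4.527 m, giving peak height M/(n_e·A·√(4πDt)) = 33.1/(0.24 × 43.1 × 4.527) = 0.7069 kg/m³.
(x−vt)²/(4Dt) = (3.709)²/(4 × 0.0347 × 47.0) = 2.109; exp(−2.109) = 0.1214.
C = 0.7069 × 0.1214 = 0.0858 kg/m³.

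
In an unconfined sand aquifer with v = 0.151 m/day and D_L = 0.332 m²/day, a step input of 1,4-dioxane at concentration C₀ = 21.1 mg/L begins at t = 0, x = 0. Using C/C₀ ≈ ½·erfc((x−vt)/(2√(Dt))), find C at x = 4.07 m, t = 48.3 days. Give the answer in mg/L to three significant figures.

15.1 mg/L

For a continuous step input, C/C₀ ≈ ½·erfc((x−vt)/(2√(Dt))).
vt = 0.151 × 48.3 = 7.2933 m and 2√(Dt) = 2√(0.332 × 48.3) = 8.009 m.
Argument (x−vt)/(2√(Dt)) = (4.07 − 7.2933)/8.009 = -0.4025; ½·erfc(-0.4025) = 0.7154.
C = 21.1 × 0.7154 = 15.1 mg/L.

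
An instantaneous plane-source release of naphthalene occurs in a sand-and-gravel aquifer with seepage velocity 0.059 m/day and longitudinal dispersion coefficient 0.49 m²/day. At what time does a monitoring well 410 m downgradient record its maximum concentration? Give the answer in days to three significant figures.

For the 1D instantaneous-source solution, setting ∂C/∂t = 0 at fixed x gives v²t² + 2Dt − x² = 0, so t = (√(D² + v²x²) − D)/v².
√(D² + v²x²) = √(0.49² + 0.059² × 410²) = 24.19; v² = 0.003481.
t = (24.19 − 0.49)/0.003481 = 6810 days (vs. the pure-advection estimate x/v = 6950 d).

6810 days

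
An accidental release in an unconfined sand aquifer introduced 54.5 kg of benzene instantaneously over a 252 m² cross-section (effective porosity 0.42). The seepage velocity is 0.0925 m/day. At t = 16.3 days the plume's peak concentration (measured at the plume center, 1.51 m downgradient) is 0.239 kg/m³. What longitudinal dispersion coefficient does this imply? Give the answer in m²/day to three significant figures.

0.0227 m²/day

At the plume center C_max = M/(n_e·A·√(4πDt)), so D = M²/(4πt·(n_e·A·C_max)²).
n_e·A·C_max = 0.42 × 252 × 0.239 = 25.30 kg/m.
D = 54.5²/(4π × 16.3 × 25.30²) = 0.0227 m²/day.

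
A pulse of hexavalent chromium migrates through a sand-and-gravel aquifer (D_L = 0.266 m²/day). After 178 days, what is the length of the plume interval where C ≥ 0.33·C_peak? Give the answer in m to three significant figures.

29.0 m

The plume is Gaussian with σ = √(2Dt) = √(2 × 0.266 × 178) = 9.731 m.
C/C_peak = exp(−Δx²/(2σ²)) = 0.33 ⇒ Δx = σ·√(−2 ln 0.33) = 9.731 × 1.489 = 14.49 m.
Width = 2Δx = 29.0 m.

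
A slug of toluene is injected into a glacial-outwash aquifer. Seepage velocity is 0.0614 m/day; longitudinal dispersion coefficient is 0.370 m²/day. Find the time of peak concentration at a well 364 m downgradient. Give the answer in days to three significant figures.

5830 days

For the 1D instantaneous-source solution, setting ∂C/∂t = 0 at fixed x gives v²t² + 2Dt − x² = 0, so t = (√(D² + v²x²) − D)/v².
√(D² + v²x²) = √(0.370² + 0.0614² × 364²) = 22.35; v² = 0.00376996.
t = (22.35 − 0.370)/0.00376996 = 5830 days (vs. the pure-advection estimate x/v = 5930 d).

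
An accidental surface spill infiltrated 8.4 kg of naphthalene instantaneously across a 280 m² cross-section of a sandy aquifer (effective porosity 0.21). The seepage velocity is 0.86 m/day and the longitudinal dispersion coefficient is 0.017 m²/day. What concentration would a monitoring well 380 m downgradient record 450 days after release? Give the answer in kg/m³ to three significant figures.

For an instantaneous plane source, C(x,t) = M/(n_e·A·√(4πDt)) · exp(−(x−vt)²/(4Dt)), with n_e·A the pore (flow) area.
Plume center vt = 0.86 × 450 = 387 m, so the well at 380 m is 7 m upgradient of the peak.
√(4πDt) = 9.805 m, giving peak height M/(n_e·A·√(4πDt)) = 8.4/(0.21 × 280 × 9.805) = 0.01457 kg/m³.
(x−vt)²/(4Dt) = (-7)²/(4 × 0.017 × 450) = 1.601; exp(−1.601) = 0.2017.
C = 0.01457 × 0.2017 = 0.00294 kg/m³.

0.00294 kg/m³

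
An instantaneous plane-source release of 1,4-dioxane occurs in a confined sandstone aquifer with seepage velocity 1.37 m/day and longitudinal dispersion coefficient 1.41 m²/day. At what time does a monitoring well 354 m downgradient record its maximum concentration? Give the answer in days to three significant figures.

For the 1D instantaneous-source solution, setting ∂C/∂t = 0 at fixed x gives v²t² + 2Dt − x² = 0, so t = (√(D² + v²x²) − D)/v².
√(D² + v²x²) = √(1.41² + 1.37² × 354²) = 485.0; v² = 1.8769.
t = (485.0 − 1.41)/1.8769 = 258 days (vs. the pure-advection estimate x/v = 258 d).

258 days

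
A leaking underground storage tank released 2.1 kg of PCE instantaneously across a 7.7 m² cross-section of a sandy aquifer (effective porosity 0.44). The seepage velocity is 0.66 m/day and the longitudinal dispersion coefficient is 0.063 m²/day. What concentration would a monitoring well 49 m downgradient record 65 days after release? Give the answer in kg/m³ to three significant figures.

For an instantaneous plane source, C(x,t) = M/(n_e·A·√(4πDt)) · exp(−(x−vt)²/(4Dt)), with n_e·A the pore (flow) area.
Plume center vt = 0.66 × 65 = 42.9 m, so the well at 49 m is 6.1 m downgradient of the peak.
√(4πDt) = 7.174 m, giving peak height M/(n_e·A·√(4πDt)) = 2.1/(0.44 × 7.7 × 7.174) = 0.08640 kg/m³.
(x−vt)²/(4Dt) = (6.1)²/(4 × 0.063 × 65) = 2.272; exp(−2.272) = 0.1031.
C = 0.08640 × 0.1031 = 0.00891 kg/m³.

0.00891 kg/m³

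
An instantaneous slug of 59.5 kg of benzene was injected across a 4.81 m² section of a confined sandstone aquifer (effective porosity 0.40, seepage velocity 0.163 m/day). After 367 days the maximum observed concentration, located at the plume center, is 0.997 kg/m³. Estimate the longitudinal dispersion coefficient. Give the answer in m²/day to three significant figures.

At the plume center C_max = M/(n_e·A·√(4πDt)), so D = M²/(4πt·(n_e·A·C_max)²).
n_e·A·C_max = 0.40 × 4.81 × 0.997 = 1.918 kg/m.
D = 59.5²/(4π × 367 × 1.918²) = 0.209 m²/day.

0.209 m²/day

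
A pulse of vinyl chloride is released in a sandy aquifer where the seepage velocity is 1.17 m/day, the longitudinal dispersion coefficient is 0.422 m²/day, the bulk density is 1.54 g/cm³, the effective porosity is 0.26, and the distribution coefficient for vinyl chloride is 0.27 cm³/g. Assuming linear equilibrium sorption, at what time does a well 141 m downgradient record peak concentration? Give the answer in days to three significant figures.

312 days

Retardation factor R = 1 + ρ_b·K_d/n = 1 + 1.54 × 0.27/0.26 = 2.599.
Sorption retards both mechanisms: v_R = v/R = 0.4502 m/day, D_R = D/R = 0.1624 m²/day.
Peak time from v_R²t² + 2D_R t − x² = 0: t = (√(D_R² + v_R²x²) − D_R)/v_R².
√(D_R² + v_R²x²) = √(0.1624² + 0.4502² × 141²) = 63.48; v_R² = 0.2027.
t = (63.48 − 0.1624)/0.2027 = 312 days.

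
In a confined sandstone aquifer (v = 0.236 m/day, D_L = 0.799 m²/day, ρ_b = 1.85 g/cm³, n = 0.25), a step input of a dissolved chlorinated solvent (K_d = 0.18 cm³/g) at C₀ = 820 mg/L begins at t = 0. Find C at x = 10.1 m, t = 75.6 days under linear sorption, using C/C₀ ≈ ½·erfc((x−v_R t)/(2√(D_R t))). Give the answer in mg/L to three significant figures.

301 mg/L

Retardation factor R = 1 + ρ_b·K_d/n = 1 + 1.85 × 0.18/0.25 = 2.332.
Sorption retards both mechanisms: v_R = v/R = 0.1012 m/day, D_R = D/R = 0.3426 m²/day.
v_R·t = 0.1012 × 75.6 = 7.65072 m; 2√(D_R t) = 10.18 m; argument = (10.1 − 7.65072)/10.18 = 0.2406.
C = C₀ × ½·erfc(0.2406) = 820 × 0.3668 = 301 mg/L.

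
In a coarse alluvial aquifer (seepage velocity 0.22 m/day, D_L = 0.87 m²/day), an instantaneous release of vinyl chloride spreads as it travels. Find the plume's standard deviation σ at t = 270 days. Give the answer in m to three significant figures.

21.7 m

Dispersive spreading gives a Gaussian with σ² = 2Dt; advection only shifts the center.
σ = √(2 × 0.87 × 270) = 21.7 m.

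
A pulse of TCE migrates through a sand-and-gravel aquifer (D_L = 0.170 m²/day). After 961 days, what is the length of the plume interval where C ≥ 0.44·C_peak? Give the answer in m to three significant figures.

The plume is Gaussian with σ = √(2Dt) = √(2 × 0.170 × 961) = 18.08 m.
C/C_peak = exp(−Δx²/(2σ²)) = 0.44 ⇒ Δx = σ·√(−2 ln 0.44) = 18.08 × 1.281 = 23.16 m.
Width = 2Δx = 46.3 m.

46.3 m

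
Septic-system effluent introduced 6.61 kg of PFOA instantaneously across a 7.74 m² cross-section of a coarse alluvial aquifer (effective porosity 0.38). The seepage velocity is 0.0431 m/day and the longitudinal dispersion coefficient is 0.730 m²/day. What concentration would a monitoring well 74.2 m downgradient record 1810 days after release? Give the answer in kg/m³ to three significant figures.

0.0174 kg/m³

For an instantaneous plane source, C(x,t) = M/(n_e·A·√(4πDt)) · exp(−(x−vt)²/(4Dt)), with n_e·A the pore (flow) area.
Plume center vt = 0.0431 × 1810 = 78.011 m, so the well at 74.2 m is 3.811 m upgradient of the peak.
√(4πDt) = 128.9 m, giving peak height M/(n_e·A·√(4πDt)) = 6.61/(0.38 × 7.74 × 128.9) = 0.01744 kg/m³.
(x−vt)²/(4Dt) = (-3.811)²/(4 × 0.730 × 1810) = 0.002748; exp(−0.002748) = 0.9973.
C = 0.01744 × 0.9973 = 0.0174 kg/m³.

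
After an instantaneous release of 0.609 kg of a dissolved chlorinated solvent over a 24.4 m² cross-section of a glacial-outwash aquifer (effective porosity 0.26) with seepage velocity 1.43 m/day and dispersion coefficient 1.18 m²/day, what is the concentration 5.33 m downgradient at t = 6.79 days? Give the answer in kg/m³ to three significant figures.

For an instantaneous plane source, C(x,t) = M/(n_e·A·√(4πDt)) · exp(−(x−vt)²/(4Dt)), with n_e·A the pore (flow) area.
Plume center vt = 1.43 × 6.79 = 9.7097 m, so the well at 5.33 m is 4.3797 m upgradient of the peak.
√(4πDt) = 10.03 m, giving peak height M/(n_e·A·√(4πDt)) = 0.609/(0.26 × 24.4 × 10.03) = 0.009571 kg/m³.
(x−vt)²/(4Dt) = (-4.3797)²/(4 × 1.18 × 6.79) = 0.5985; exp(−0.5985) = 0.5496.
C = 0.009571 × 0.5496 = 0.00526 kg/m³.

0.00526 kg/m³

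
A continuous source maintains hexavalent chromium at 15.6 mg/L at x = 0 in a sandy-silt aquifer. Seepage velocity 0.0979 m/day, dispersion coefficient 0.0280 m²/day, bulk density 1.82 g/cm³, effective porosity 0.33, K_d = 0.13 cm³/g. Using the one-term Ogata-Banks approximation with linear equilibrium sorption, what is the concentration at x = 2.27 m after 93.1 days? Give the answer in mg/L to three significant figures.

Retardation factor R = 1 + ρ_b·K_d/n = 1 + 1.82 × 0.13/0.33 = 1.717.
Sorption retards both mechanisms: v_R = v/R = 0.05702 m/day, D_R = D/R = 0.01631 m²/day.
v_R·t = 0.05702 × 93.1 = 5.308562 m; 2√(D_R t) = 2.465 m; argument = (2.27 − 5.308562)/2.465 = -1.233.
C = C₀ × ½·erfc(-1.233) = 15.6 × 0.9594 = 15.0 mg/L.

15.0 mg/L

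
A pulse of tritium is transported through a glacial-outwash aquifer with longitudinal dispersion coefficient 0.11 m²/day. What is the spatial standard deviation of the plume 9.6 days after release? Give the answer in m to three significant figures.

1.45 m

Dispersive spreading gives a Gaussian with σ² = 2Dt; advection only shifts the center.
σ = √(2 × 0.11 × 9.6) = 1.45 m.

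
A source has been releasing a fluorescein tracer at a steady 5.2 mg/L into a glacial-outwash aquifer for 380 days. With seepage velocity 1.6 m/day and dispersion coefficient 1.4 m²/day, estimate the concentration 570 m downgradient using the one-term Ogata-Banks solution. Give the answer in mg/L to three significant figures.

4.57 mg/L

For a continuous step input, C/C₀ ≈ ½·erfc((x−vt)/(2√(Dt))).
vt = 1.6 × 380 = 608 m and 2√(Dt) = 2√(1.4 × 380) = 46.13 m.
Argument (x−vt)/(2√(Dt)) = (570 − 608)/46.13 = -0.8238; ½·erfc(-0.8238) = 0.8780.
C = 5.2 × 0.8780 = 4.57 mg/L.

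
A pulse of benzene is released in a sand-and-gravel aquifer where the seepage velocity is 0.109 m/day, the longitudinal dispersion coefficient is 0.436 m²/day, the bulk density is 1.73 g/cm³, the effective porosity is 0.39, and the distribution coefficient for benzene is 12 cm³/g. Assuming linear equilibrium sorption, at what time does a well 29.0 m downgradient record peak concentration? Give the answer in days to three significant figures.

Retardation factor R = 1 + ρ_b·K_d/n = 1 + 1.73 × 12/0.39 = 54.23.
Sorption retards both mechanisms: v_R = v/R = 0.002010 m/day, D_R = D/R = 0.008040 m²/day.
Peak time from v_R²t² + 2D_R t − x² = 0: t = (√(D_R² + v_R²x²) − D_R)/v_R².
√(D_R² + v_R²x²) = √(0.008040² + 0.002010² × 29.0²) = 0.05884; v_R² = 4.040e-06.
t = (0.05884 − 0.008040)/4.040e-06 = 12600 days.

12600 days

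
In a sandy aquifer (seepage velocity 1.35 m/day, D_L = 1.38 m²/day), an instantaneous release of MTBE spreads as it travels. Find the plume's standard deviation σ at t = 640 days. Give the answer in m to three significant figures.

Dispersive spreading gives a Gaussian with σ² = 2Dt; advection only shifts the center.
σ = √(2 × 1.38 × 640) = 42.0 m.

42.0 m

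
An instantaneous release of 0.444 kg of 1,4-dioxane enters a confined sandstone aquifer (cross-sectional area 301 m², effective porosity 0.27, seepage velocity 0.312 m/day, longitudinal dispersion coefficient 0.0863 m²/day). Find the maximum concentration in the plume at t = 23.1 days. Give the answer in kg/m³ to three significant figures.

The peak of an instantaneous 1D plume sits at x = vt; there the Gaussian factor is 1 and C_max = M/(n_e·A·√(4πDt)), where n_e·A is the pore area the mass is dissolved in.
√(4πDt) = √(4π × 0.0863 × 23.1) = 5.005 m, so C_max = 0.444/(0.27 × 301 × 5.005) = 0.00109 kg/m³.

0.00109 kg/m³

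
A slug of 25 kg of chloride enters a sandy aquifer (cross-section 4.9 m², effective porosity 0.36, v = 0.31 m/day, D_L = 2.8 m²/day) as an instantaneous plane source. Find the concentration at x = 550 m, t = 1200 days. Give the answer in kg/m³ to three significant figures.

0.00653 kg/m³

For an instantaneous plane source, C(x,t) = M/(n_e·A·√(4πDt)) · exp(−(x−vt)²/(4Dt)), with n_e·A the pore (flow) area.
Plume center vt = 0.31 × 1200 = 372 m, so the well at 550 m is 178 m downgradient of the peak.
√(4πDt) = 205.5 m, giving peak height M/(n_e·A·√(4πDt)) = 25/(0.36 × 4.9 × 205.5) = 0.06897 kg/m³.
(x−vt)²/(4Dt) = (178)²/(4 × 2.8 × 1200) = 2.357; exp(−2.357) = 0.09470.
C = 0.06897 × 0.09470 = 0.00653 kg/m³.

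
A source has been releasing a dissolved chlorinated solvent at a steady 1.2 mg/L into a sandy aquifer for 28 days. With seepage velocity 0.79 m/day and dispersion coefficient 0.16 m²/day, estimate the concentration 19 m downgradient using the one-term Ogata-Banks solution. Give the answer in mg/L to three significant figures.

1.02 mg/L

For a continuous step input, C/C₀ ≈ ½·erfc((x−vt)/(2√(Dt))).
vt = 0.79 × 28 = 22.12 m and 2√(Dt) = 2√(0.16 × 28) = 4.233 m.
Argument (x−vt)/(2√(Dt)) = (19 − 22.12)/4.233 = -0.7371; ½·erfc(-0.7371) = 0.8514.
C = 1.2 × 0.8514 = 1.02 mg/L.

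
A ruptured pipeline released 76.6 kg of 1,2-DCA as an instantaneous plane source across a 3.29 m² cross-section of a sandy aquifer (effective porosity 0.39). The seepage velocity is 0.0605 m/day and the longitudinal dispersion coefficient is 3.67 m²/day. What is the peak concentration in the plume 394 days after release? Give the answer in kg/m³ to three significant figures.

The peak of an instantaneous 1D plume sits at x = vt; there the Gaussian factor is 1 and C_max = M/(n_e·A·√(4πDt)), where n_e·A is the pore area the mass is dissolved in.
√(4πDt) = √(4π × 3.67 × 394) = 134.8 m, so C_max = 76.6/(0.39 × 3.29 × 134.8) = 0.443 kg/m³.

0.443 kg/m³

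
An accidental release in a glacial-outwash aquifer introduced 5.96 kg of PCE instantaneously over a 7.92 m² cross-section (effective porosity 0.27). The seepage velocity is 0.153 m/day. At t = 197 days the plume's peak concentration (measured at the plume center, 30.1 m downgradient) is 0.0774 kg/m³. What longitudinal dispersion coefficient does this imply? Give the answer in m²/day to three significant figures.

0.524 m²/day

At the plume center C_max = M/(n_e·A·√(4πDt)), so D = M²/(4πt·(n_e·A·C_max)²).
n_e·A·C_max = 0.27 × 7.92 × 0.0774 = 0.1655 kg/m.
D = 5.96²/(4π × 197 × 0.1655²) = 0.524 m²/day.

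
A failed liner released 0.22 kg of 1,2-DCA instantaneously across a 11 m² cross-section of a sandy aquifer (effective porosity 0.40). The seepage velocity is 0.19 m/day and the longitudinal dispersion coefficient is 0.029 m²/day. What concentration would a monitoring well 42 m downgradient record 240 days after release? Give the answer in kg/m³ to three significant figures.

0.00336 kg/m³

For an instantaneous plane source, C(x,t) = M/(n_e·A·√(4πDt)) · exp(−(x−vt)²/(4Dt)), with n_e·A the pore (flow) area.
Plume center vt = 0.19 × 240 = 45.6 m, so the well at 42 m is 3.6 m upgradient of the peak.
√(4πDt) = 9.352 m, giving peak height M/(n_e·A·√(4πDt)) = 0.22/(0.40 × 11 × 9.352) = 0.005346 kg/m³.
(x−vt)²/(4Dt) = (-3.6)²/(4 × 0.029 × 240) = 0.4655; exp(−0.4655) = 0.6278.
C = 0.005346 × 0.6278 = 0.00336 kg/m³.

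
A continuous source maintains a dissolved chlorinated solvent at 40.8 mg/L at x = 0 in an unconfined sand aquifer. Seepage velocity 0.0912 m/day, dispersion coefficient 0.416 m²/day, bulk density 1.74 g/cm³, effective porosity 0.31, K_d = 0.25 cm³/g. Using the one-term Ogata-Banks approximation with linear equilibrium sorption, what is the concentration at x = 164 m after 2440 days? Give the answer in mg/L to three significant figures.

0.286 mg/L

Retardation factor R = 1 + ρ_b·K_d/n = 1 + 1.74 × 0.25/0.31 = 2.403.
Sorption retards both mechanisms: v_R = v/R = 0.03795 m/day, D_R = D/R = 0.1731 m²/day.
v_R·t = 0.03795 × 2440 = 92.598 m; 2√(D_R t) = 41.10 m; argument = (164 − 92.598)/41.10 = 1.737.
C = C₀ × ½·erfc(1.737) = 40.8 × 0.007015 = 0.286 mg/L.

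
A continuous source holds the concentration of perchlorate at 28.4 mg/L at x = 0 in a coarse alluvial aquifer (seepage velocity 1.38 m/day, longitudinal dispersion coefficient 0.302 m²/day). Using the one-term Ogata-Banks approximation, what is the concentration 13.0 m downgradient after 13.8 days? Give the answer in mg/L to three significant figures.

For a continuous step input, C/C₀ ≈ ½·erfc((x−vt)/(2√(Dt))).
vt = 1.38 × 13.8 = 19.044 m and 2√(Dt) = 2√(0.302 × 13.8) = 4.083 m.
Argument (x−vt)/(2√(Dt)) = (13.0 − 19.044)/4.083 = -1.480; ½·erfc(-1.480) = 0.9818.
C = 28.4 × 0.9818 = 27.9 mg/L.

27.9 mg/L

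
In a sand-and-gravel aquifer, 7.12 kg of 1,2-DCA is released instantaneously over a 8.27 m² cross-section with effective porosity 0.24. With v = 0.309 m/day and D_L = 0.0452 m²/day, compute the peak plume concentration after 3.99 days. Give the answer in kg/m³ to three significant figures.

The peak of an instantaneous 1D plume sits at x = vt; there the Gaussian factor is 1 and C_max = M/(n_e·A·√(4πDt)), where n_e·A is the pore area the mass is dissolved in.
√(4πDt) = √(4π × 0.0452 × 3.99) = 1.505 m, so C_max = 7.12/(0.24 × 8.27 × 1.505) = 2.38 kg/m³.

2.38 kg/m³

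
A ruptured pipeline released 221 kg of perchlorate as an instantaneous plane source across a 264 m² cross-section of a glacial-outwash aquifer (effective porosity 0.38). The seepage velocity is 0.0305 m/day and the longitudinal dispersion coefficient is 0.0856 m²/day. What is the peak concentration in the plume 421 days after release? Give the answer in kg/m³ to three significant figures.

The peak of an instantaneous 1D plume sits at x = vt; there the Gaussian factor is 1 and C_max = M/(n_e·A·√(4πDt)), where n_e·A is the pore area the mass is dissolved in.
√(4πDt) = √(4π × 0.0856 × 421) = 21.28 m, so C_max = 221/(0.38 × 264 × 21.28) = 0.104 kg/m³.

0.104 kg/m³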